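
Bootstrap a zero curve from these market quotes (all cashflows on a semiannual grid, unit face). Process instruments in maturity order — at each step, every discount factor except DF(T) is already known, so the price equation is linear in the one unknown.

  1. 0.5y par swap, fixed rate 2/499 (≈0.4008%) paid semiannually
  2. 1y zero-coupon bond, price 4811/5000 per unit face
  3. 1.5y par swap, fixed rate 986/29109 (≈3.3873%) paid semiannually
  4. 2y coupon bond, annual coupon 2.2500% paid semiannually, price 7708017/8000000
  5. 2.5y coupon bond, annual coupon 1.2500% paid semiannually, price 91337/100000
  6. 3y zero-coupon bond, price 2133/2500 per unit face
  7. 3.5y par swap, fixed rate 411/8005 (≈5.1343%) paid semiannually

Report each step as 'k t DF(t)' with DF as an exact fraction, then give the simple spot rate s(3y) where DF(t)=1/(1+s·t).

1 1/2 499/500
2 1 4811/5000
3 3/2 9507/10000
4 2 2301/2500
5 5/2 8839/10000
6 3 2133/2500
7 7/2 2089/2500
s(3y) = (1/(2133/2500) − 1)/(3) = 367/6399 ≈ 5.7353%

step 1 [0.5y] swap r/2=1/499: DF=(1 − 1/499·(0))/(1+1/499) = 499/500 ≈ 0.998000
step 2 [1y] zero: DF = P = 4811/5000 ≈ 0.962200
step 3 [1.5y] swap r/2=493/29109: DF=(1 − 493/29109·(0.998000+0.962200))/(1+493/29109) = 9507/10000 ≈ 0.950700
step 4 [2y] bond c/2=9/800: DF=(7708017/8000000 − 9/800·(0.998000+0.962200+0.950700))/(1+9/800) = 2301/2500 ≈ 0.920400
step 5 [2.5y] bond c/2=1/160: DF=(91337/100000 − 1/160·(0.998000+0.962200+0.950700+0.920400))/(1+1/160) = 8839/10000 ≈ 0.883900
step 6 [3y] zero: DF = P = 2133/2500 ≈ 0.853200
step 7 [3.5y] swap r/2=411/16010: DF=(1 − 411/16010·(0.998000+0.962200+0.950700+0.920400+0.883900+0.853200))/(1+411/16010) = 2089/2500 ≈ 0.835600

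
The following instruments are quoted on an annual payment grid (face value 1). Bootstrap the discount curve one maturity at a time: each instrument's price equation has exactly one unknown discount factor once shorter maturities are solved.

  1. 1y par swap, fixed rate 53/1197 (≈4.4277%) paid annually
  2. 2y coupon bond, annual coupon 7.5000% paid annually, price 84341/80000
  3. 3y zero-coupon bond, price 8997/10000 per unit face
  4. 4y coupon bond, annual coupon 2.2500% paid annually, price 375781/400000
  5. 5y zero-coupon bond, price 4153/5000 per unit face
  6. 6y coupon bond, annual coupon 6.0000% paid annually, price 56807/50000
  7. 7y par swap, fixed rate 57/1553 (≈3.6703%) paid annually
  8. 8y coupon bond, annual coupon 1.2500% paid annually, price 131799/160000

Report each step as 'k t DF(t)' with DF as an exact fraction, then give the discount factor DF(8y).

step 1 [1y] swap r/1=53/1197: DF=(1 − 53/1197·(0))/(1+53/1197) = 1197/1250 ≈ 0.957600
step 2 [2y] bond c/1=3/40: DF=(84341/80000 − 3/40·(0.957600))/(1+3/40) = 9139/10000 ≈ 0.913900
step 3 [3y] zero: DF = P = 8997/10000 ≈ 0.899700
step 4 [4y] bond c/1=9/400: DF=(375781/400000 − 9/400·(0.957600+0.913900+0.899700))/(1+9/400) = 4289/5000 ≈ 0.857800
step 5 [5y] zero: DF = P = 4153/5000 ≈ 0.830600
step 6 [6y] bond c/1=3/50: DF=(56807/50000 − 3/50·(0.957600+0.913900+0.899700+0.857800+0.830600))/(1+3/50) = 4097/5000 ≈ 0.819400
step 7 [7y] swap r/1=57/1553: DF=(1 − 57/1553·(0.957600+0.913900+0.899700+0.857800+0.830600+0.819400))/(1+57/1553) = 7777/10000 ≈ 0.777700
step 8 [8y] bond c/1=1/80: DF=(131799/160000 − 1/80·(0.957600+0.913900+0.899700+0.857800+0.830600+0.819400+0.777700))/(1+1/80) = 1847/2500 ≈ 0.738800

1 1 1197/1250
2 2 9139/10000
3 3 8997/10000
4 4 4289/5000
5 5 4153/5000
6 6 4097/5000
7 7 7777/10000
8 8 1847/2500
DF(8y) = 1847/2500 ≈ 0.738800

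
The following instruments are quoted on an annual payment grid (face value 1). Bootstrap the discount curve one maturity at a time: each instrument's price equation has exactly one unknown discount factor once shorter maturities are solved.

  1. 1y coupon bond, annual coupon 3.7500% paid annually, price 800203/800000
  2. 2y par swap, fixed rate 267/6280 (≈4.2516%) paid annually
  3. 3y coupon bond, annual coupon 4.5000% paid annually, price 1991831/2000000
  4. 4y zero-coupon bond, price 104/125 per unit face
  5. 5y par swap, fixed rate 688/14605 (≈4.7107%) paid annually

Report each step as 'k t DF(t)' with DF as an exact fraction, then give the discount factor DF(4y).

step 1 [1y] bond c/1=3/80: DF=(800203/800000 − 3/80·(0))/(1+3/80) = 9641/10000 ≈ 0.964100
step 2 [2y] swap r/1=267/6280: DF=(1 − 267/6280·(0.964100))/(1+267/6280) = 9199/10000 ≈ 0.919900
step 3 [3y] bond c/1=9/200: DF=(1991831/2000000 − 9/200·(0.964100+0.919900))/(1+9/200) = 8719/10000 ≈ 0.871900
step 4 [4y] zero: DF = P = 104/125 ≈ 0.832000
step 5 [5y] swap r/1=688/14605: DF=(1 − 688/14605·(0.964100+0.919900+0.871900+0.832000))/(1+688/14605) = 496/625 ≈ 0.793600

1 1 9641/10000
2 2 9199/10000
3 3 8719/10000
4 4 104/125
5 5 496/625
DF(4y) = 104/125 ≈ 0.832000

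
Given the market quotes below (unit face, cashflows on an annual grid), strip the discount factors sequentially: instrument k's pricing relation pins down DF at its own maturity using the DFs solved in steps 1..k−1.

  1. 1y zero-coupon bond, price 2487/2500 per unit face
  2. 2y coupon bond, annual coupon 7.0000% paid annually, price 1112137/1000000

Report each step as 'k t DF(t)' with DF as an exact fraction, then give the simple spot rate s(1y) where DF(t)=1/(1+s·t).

step 1 [1y] zero: DF = P = 2487/2500 ≈ 0.994800
step 2 [2y] bond c/1=7/100: DF=(1112137/1000000 − 7/100·(0.994800))/(1+7/100) = 9743/10000 ≈ 0.974300

1 1 2487/2500
2 2 9743/10000
s(1y) = (1/(2487/2500) − 1)/(1) = 13/2487 ≈ 0.5227%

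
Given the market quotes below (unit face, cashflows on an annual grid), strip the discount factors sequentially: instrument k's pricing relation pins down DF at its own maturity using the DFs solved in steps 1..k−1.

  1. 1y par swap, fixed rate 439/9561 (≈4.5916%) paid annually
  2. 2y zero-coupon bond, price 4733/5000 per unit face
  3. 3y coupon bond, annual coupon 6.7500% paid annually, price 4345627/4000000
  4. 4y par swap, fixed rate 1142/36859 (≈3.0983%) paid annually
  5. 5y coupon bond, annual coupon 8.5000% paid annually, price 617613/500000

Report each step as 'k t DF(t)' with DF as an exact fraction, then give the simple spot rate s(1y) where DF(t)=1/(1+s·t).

step 1 [1y] swap r/1=439/9561: DF=(1 − 439/9561·(0))/(1+439/9561) = 9561/10000 ≈ 0.956100
step 2 [2y] zero: DF = P = 4733/5000 ≈ 0.946600
step 3 [3y] bond c/1=27/400: DF=(4345627/4000000 − 27/400·(0.956100+0.946600))/(1+27/400) = 4487/5000 ≈ 0.897400
step 4 [4y] swap r/1=1142/36859: DF=(1 − 1142/36859·(0.956100+0.946600+0.897400))/(1+1142/36859) = 4429/5000 ≈ 0.885800
step 5 [5y] bond c/1=17/200: DF=(617613/500000 − 17/200·(0.956100+0.946600+0.897400+0.885800))/(1+17/200) = 8497/10000 ≈ 0.849700

1 1 9561/10000
2 2 4733/5000
3 3 4487/5000
4 4 4429/5000
5 5 8497/10000
s(1y) = (1/(9561/10000) − 1)/(1) = 439/9561 ≈ 4.5916%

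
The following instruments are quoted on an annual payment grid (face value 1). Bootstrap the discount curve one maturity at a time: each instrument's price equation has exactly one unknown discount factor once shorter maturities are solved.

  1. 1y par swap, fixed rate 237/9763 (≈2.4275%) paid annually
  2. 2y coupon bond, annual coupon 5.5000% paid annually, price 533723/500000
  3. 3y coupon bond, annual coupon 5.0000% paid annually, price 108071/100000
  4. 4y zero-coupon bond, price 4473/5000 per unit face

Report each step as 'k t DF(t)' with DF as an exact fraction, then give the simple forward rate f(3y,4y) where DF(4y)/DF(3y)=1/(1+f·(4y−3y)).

step 1 [1y] swap r/1=237/9763: DF=(1 − 237/9763·(0))/(1+237/9763) = 9763/10000 ≈ 0.976300
step 2 [2y] bond c/1=11/200: DF=(533723/500000 − 11/200·(0.976300))/(1+11/200) = 9609/10000 ≈ 0.960900
step 3 [3y] bond c/1=1/20: DF=(108071/100000 − 1/20·(0.976300+0.960900))/(1+1/20) = 937/1000 ≈ 0.937000
step 4 [4y] zero: DF = P = 4473/5000 ≈ 0.894600

1 1 9763/10000
2 2 9609/10000
3 3 937/1000
4 4 4473/5000
f(3y,4y) = ((937/1000)/(4473/5000) − 1)/(1) = 212/4473 ≈ 4.7395%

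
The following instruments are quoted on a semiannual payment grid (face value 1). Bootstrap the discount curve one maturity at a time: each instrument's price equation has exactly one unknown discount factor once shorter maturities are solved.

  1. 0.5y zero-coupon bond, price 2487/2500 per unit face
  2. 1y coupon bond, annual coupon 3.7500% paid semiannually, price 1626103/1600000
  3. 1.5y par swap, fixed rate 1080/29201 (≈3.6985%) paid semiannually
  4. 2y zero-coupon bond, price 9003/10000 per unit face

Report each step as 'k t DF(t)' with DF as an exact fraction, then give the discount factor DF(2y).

1 1/2 2487/2500
2 1 9793/10000
3 3/2 473/500
4 2 9003/10000
DF(2y) = 9003/10000 ≈ 0.900300

step 1 [0.5y] zero: DF = P = 2487/2500 ≈ 0.994800
step 2 [1y] bond c/2=3/160: DF=(1626103/1600000 − 3/160·(0.994800))/(1+3/160) = 9793/10000 ≈ 0.979300
step 3 [1.5y] swap r/2=540/29201: DF=(1 − 540/29201·(0.994800+0.979300))/(1+540/29201) = 473/500 ≈ 0.946000
step 4 [2y] zero: DF = P = 9003/10000 ≈ 0.900300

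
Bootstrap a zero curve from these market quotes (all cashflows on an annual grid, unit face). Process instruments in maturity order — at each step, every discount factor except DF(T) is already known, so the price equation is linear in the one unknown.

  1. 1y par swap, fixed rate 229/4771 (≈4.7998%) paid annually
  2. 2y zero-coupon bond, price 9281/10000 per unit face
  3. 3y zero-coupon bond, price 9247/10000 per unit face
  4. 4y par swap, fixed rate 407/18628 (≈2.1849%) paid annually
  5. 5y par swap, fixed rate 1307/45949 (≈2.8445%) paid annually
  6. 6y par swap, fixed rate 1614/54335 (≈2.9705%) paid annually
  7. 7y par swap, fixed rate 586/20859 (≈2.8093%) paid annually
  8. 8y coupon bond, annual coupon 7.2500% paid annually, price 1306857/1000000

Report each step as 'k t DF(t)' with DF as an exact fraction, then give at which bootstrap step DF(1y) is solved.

step 1 [1y] swap r/1=229/4771: DF=(1 − 229/4771·(0))/(1+229/4771) = 4771/5000 ≈ 0.954200
step 2 [2y] zero: DF = P = 9281/10000 ≈ 0.928100
step 3 [3y] zero: DF = P = 9247/10000 ≈ 0.924700
step 4 [4y] swap r/1=407/18628: DF=(1 − 407/18628·(0.954200+0.928100+0.924700))/(1+407/18628) = 4593/5000 ≈ 0.918600
step 5 [5y] swap r/1=1307/45949: DF=(1 − 1307/45949·(0.954200+0.928100+0.924700+0.918600))/(1+1307/45949) = 8693/10000 ≈ 0.869300
step 6 [6y] swap r/1=1614/54335: DF=(1 − 1614/54335·(0.954200+0.928100+0.924700+0.918600+0.869300))/(1+1614/54335) = 4193/5000 ≈ 0.838600
step 7 [7y] swap r/1=586/20859: DF=(1 − 586/20859·(0.954200+0.928100+0.924700+0.918600+0.869300+0.838600))/(1+586/20859) = 4121/5000 ≈ 0.824200
step 8 [8y] bond c/1=29/400: DF=(1306857/1000000 − 29/400·(0.954200+0.928100+0.924700+0.918600+0.869300+0.838600+0.824200))/(1+29/400) = 1591/2000 ≈ 0.795500

1 1 4771/5000
2 2 9281/10000
3 3 9247/10000
4 4 4593/5000
5 5 8693/10000
6 6 4193/5000
7 7 4121/5000
8 8 1591/2000
DF(1y) is solved at step 1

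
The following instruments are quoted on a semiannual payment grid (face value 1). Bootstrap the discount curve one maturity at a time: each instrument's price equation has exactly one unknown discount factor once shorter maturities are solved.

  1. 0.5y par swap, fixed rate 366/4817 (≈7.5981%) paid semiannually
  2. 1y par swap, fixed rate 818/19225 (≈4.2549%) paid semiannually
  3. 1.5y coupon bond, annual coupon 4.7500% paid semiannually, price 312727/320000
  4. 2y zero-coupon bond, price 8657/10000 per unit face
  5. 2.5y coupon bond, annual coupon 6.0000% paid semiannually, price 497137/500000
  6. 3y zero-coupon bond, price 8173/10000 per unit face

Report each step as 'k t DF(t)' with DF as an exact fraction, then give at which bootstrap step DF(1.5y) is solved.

step 1 [0.5y] swap r/2=183/4817: DF=(1 − 183/4817·(0))/(1+183/4817) = 4817/5000 ≈ 0.963400
step 2 [1y] swap r/2=409/19225: DF=(1 − 409/19225·(0.963400))/(1+409/19225) = 9591/10000 ≈ 0.959100
step 3 [1.5y] bond c/2=19/800: DF=(312727/320000 − 19/800·(0.963400+0.959100))/(1+19/800) = 91/100 ≈ 0.910000
step 4 [2y] zero: DF = P = 8657/10000 ≈ 0.865700
step 5 [2.5y] bond c/2=3/100: DF=(497137/500000 − 3/100·(0.963400+0.959100+0.910000+0.865700))/(1+3/100) = 536/625 ≈ 0.857600
step 6 [3y] zero: DF = P = 8173/10000 ≈ 0.817300

1 1/2 4817/5000
2 1 9591/10000
3 3/2 91/100
4 2 8657/10000
5 5/2 536/625
6 3 8173/10000
DF(1.5y) is solved at step 3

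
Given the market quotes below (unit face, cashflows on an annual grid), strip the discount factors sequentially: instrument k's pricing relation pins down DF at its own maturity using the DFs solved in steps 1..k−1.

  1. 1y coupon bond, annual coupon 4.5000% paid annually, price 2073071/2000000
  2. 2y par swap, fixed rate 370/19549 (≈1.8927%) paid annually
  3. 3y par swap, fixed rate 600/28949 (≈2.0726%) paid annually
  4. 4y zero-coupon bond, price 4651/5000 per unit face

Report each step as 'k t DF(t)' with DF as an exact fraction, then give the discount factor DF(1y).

1 1 9919/10000
2 2 963/1000
3 3 47/50
4 4 4651/5000
DF(1y) = 9919/10000 ≈ 0.991900

step 1 [1y] bond c/1=9/200: DF=(2073071/2000000 − 9/200·(0))/(1+9/200) = 9919/10000 ≈ 0.991900
step 2 [2y] swap r/1=370/19549: DF=(1 − 370/19549·(0.991900))/(1+370/19549) = 963/1000 ≈ 0.963000
step 3 [3y] swap r/1=600/28949: DF=(1 − 600/28949·(0.991900+0.963000))/(1+600/28949) = 47/50 ≈ 0.940000
step 4 [4y] zero: DF = P = 4651/5000 ≈ 0.930200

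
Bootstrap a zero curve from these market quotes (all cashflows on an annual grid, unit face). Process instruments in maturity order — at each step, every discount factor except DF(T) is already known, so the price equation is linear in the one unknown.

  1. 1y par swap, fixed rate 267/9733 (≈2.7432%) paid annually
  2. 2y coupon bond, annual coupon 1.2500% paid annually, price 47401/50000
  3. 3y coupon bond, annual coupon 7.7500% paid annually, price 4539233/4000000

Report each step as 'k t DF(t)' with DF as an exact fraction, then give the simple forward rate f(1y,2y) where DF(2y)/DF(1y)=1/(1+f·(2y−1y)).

1 1 9733/10000
2 2 9243/10000
3 3 9167/10000
f(1y,2y) = ((9733/10000)/(9243/10000) − 1)/(1) = 490/9243 ≈ 5.3013%

step 1 [1y] swap r/1=267/9733: DF=(1 − 267/9733·(0))/(1+267/9733) = 9733/10000 ≈ 0.973300
step 2 [2y] bond c/1=1/80: DF=(47401/50000 − 1/80·(0.973300))/(1+1/80) = 9243/10000 ≈ 0.924300
step 3 [3y] bond c/1=31/400: DF=(4539233/4000000 − 31/400·(0.973300+0.924300))/(1+31/400) = 9167/10000 ≈ 0.916700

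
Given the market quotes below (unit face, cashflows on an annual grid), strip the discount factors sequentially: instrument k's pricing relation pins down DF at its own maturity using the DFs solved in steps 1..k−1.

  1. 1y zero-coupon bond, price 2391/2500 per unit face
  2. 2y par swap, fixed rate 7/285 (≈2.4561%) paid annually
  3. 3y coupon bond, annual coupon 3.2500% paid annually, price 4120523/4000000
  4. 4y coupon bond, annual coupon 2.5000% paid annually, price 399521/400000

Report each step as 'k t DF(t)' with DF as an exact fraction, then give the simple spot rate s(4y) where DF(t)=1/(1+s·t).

1 1 2391/2500
2 2 9531/10000
3 3 586/625
4 4 181/200
s(4y) = (1/(181/200) − 1)/(4) = 19/724 ≈ 2.6243%

step 1 [1y] zero: DF = P = 2391/2500 ≈ 0.956400
step 2 [2y] swap r/1=7/285: DF=(1 − 7/285·(0.956400))/(1+7/285) = 9531/10000 ≈ 0.953100
step 3 [3y] bond c/1=13/400: DF=(4120523/4000000 − 13/400·(0.956400+0.953100))/(1+13/400) = 586/625 ≈ 0.937600
step 4 [4y] bond c/1=1/40: DF=(399521/400000 − 1/40·(0.956400+0.953100+0.937600))/(1+1/40) = 181/200 ≈ 0.905000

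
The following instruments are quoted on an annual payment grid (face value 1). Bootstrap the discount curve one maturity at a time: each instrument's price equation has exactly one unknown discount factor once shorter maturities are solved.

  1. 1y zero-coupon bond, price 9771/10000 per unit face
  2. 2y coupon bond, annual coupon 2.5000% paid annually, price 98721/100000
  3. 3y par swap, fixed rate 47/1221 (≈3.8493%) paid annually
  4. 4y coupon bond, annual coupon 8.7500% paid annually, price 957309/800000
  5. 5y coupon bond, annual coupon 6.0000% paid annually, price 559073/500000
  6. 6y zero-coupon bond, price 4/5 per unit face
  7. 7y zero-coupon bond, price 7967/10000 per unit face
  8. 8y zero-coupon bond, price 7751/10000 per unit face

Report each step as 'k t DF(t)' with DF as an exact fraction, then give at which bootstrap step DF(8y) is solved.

step 1 [1y] zero: DF = P = 9771/10000 ≈ 0.977100
step 2 [2y] bond c/1=1/40: DF=(98721/100000 − 1/40·(0.977100))/(1+1/40) = 9393/10000 ≈ 0.939300
step 3 [3y] swap r/1=47/1221: DF=(1 − 47/1221·(0.977100+0.939300))/(1+47/1221) = 8919/10000 ≈ 0.891900
step 4 [4y] bond c/1=7/80: DF=(957309/800000 − 7/80·(0.977100+0.939300+0.891900))/(1+7/80) = 1093/1250 ≈ 0.874400
step 5 [5y] bond c/1=3/50: DF=(559073/500000 − 3/50·(0.977100+0.939300+0.891900+0.874400))/(1+3/50) = 529/625 ≈ 0.846400
step 6 [6y] zero: DF = P = 4/5 ≈ 0.800000
step 7 [7y] zero: DF = P = 7967/10000 ≈ 0.796700
step 8 [8y] zero: DF = P = 7751/10000 ≈ 0.775100

1 1 9771/10000
2 2 9393/10000
3 3 8919/10000
4 4 1093/1250
5 5 529/625
6 6 4/5
7 7 7967/10000
8 8 7751/10000
DF(8y) is solved at step 8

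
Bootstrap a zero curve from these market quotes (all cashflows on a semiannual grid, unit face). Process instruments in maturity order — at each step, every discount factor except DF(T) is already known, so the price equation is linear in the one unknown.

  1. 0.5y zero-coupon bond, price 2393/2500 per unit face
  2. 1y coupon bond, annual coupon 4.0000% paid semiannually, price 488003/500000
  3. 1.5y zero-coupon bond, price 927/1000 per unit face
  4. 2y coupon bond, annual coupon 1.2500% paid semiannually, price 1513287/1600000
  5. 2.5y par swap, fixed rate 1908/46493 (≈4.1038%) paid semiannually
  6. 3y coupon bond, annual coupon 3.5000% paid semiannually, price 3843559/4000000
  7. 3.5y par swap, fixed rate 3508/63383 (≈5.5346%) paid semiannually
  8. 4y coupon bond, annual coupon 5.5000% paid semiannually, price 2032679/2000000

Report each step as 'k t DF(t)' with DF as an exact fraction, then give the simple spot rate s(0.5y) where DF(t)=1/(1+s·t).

step 1 [0.5y] zero: DF = P = 2393/2500 ≈ 0.957200
step 2 [1y] bond c/2=1/50: DF=(488003/500000 − 1/50·(0.957200))/(1+1/50) = 9381/10000 ≈ 0.938100
step 3 [1.5y] zero: DF = P = 927/1000 ≈ 0.927000
step 4 [2y] bond c/2=1/160: DF=(1513287/1600000 − 1/160·(0.957200+0.938100+0.927000))/(1+1/160) = 1153/1250 ≈ 0.922400
step 5 [2.5y] swap r/2=954/46493: DF=(1 − 954/46493·(0.957200+0.938100+0.927000+0.922400))/(1+954/46493) = 4523/5000 ≈ 0.904600
step 6 [3y] bond c/2=7/400: DF=(3843559/4000000 − 7/400·(0.957200+0.938100+0.927000+0.922400+0.904600))/(1+7/400) = 2161/2500 ≈ 0.864400
step 7 [3.5y] swap r/2=1754/63383: DF=(1 − 1754/63383·(0.957200+0.938100+0.927000+0.922400+0.904600+0.864400))/(1+1754/63383) = 4123/5000 ≈ 0.824600
step 8 [4y] bond c/2=11/400: DF=(2032679/2000000 − 11/400·(0.957200+0.938100+0.927000+0.922400+0.904600+0.864400+0.824600))/(1+11/400) = 1639/2000 ≈ 0.819500

1 1/2 2393/2500
2 1 9381/10000
3 3/2 927/1000
4 2 1153/1250
5 5/2 4523/5000
6 3 2161/2500
7 7/2 4123/5000
8 4 1639/2000
s(0.5y) = (1/(2393/2500) − 1)/(1/2) = 214/2393 ≈ 8.9427%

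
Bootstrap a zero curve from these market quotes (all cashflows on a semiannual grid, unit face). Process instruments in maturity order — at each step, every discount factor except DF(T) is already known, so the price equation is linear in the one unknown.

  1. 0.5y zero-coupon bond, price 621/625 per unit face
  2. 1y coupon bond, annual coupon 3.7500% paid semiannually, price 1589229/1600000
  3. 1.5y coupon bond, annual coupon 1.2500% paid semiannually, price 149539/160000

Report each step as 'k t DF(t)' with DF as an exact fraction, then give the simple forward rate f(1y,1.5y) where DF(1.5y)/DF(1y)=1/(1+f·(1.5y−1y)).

1 1/2 621/625
2 1 9567/10000
3 3/2 9167/10000
f(1y,1.5y) = ((9567/10000)/(9167/10000) − 1)/(1/2) = 800/9167 ≈ 8.7270%

step 1 [0.5y] zero: DF = P = 621/625 ≈ 0.993600
step 2 [1y] bond c/2=3/160: DF=(1589229/1600000 − 3/160·(0.993600))/(1+3/160) = 9567/10000 ≈ 0.956700
step 3 [1.5y] bond c/2=1/160: DF=(149539/160000 − 1/160·(0.993600+0.956700))/(1+1/160) = 9167/10000 ≈ 0.916700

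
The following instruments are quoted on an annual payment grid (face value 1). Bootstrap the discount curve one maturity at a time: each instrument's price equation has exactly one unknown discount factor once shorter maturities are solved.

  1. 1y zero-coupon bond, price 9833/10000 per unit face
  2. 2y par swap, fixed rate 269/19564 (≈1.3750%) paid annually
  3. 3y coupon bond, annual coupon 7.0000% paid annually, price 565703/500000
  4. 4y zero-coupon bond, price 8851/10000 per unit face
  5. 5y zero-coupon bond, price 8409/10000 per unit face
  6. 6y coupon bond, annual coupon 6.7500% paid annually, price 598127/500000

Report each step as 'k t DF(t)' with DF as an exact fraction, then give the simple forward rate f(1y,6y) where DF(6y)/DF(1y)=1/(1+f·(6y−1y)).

1 1 9833/10000
2 2 9731/10000
3 3 4647/5000
4 4 8851/10000
5 5 8409/10000
6 6 829/1000
f(1y,6y) = ((9833/10000)/(829/1000) − 1)/(5) = 1543/41450 ≈ 3.7226%

step 1 [1y] zero: DF = P = 9833/10000 ≈ 0.983300
step 2 [2y] swap r/1=269/19564: DF=(1 − 269/19564·(0.983300))/(1+269/19564) = 9731/10000 ≈ 0.973100
step 3 [3y] bond c/1=7/100: DF=(565703/500000 − 7/100·(0.983300+0.973100))/(1+7/100) = 4647/5000 ≈ 0.929400
step 4 [4y] zero: DF = P = 8851/10000 ≈ 0.885100
step 5 [5y] zero: DF = P = 8409/10000 ≈ 0.840900
step 6 [6y] bond c/1=27/400: DF=(598127/500000 − 27/400·(0.983300+0.973100+0.929400+0.885100+0.840900))/(1+27/400) = 829/1000 ≈ 0.829000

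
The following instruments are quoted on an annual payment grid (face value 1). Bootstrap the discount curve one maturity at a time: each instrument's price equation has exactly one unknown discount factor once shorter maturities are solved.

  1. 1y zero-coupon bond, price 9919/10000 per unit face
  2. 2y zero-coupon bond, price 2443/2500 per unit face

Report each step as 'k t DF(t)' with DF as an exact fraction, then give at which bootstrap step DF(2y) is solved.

step 1 [1y] zero: DF = P = 9919/10000 ≈ 0.991900
step 2 [2y] zero: DF = P = 2443/2500 ≈ 0.977200

1 1 9919/10000
2 2 2443/2500
DF(2y) is solved at step 2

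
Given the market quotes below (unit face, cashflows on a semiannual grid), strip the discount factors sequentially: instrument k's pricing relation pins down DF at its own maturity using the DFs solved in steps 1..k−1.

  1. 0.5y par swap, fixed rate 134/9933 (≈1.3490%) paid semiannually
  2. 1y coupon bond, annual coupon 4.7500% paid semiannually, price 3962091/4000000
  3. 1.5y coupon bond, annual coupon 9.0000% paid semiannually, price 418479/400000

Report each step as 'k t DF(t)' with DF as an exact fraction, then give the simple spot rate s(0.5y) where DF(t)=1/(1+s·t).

step 1 [0.5y] swap r/2=67/9933: DF=(1 − 67/9933·(0))/(1+67/9933) = 9933/10000 ≈ 0.993300
step 2 [1y] bond c/2=19/800: DF=(3962091/4000000 − 19/800·(0.993300))/(1+19/800) = 1889/2000 ≈ 0.944500
step 3 [1.5y] bond c/2=9/200: DF=(418479/400000 − 9/200·(0.993300+0.944500))/(1+9/200) = 9177/10000 ≈ 0.917700

1 1/2 9933/10000
2 1 1889/2000
3 3/2 9177/10000
s(0.5y) = (1/(9933/10000) − 1)/(1/2) = 134/9933 ≈ 1.3490%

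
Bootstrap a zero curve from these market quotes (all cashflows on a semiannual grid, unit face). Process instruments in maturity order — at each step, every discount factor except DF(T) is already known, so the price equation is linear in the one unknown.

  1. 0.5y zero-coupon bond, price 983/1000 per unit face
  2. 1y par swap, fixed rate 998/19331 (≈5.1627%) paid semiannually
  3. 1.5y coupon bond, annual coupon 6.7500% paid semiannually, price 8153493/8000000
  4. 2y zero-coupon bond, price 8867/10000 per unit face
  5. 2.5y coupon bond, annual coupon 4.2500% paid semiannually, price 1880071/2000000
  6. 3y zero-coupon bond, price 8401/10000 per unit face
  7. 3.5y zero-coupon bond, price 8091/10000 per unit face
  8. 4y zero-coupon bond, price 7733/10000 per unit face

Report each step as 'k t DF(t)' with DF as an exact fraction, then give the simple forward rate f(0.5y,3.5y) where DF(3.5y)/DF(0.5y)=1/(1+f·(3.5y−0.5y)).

1 1/2 983/1000
2 1 9501/10000
3 3/2 2307/2500
4 2 8867/10000
5 5/2 4213/5000
6 3 8401/10000
7 7/2 8091/10000
8 4 7733/10000
f(0.5y,3.5y) = ((983/1000)/(8091/10000) − 1)/(3) = 1739/24273 ≈ 7.1643%

step 1 [0.5y] zero: DF = P = 983/1000 ≈ 0.983000
step 2 [1y] swap r/2=499/19331: DF=(1 − 499/19331·(0.983000))/(1+499/19331) = 9501/10000 ≈ 0.950100
step 3 [1.5y] bond c/2=27/800: DF=(8153493/8000000 − 27/800·(0.983000+0.950100))/(1+27/800) = 2307/2500 ≈ 0.922800
step 4 [2y] zero: DF = P = 8867/10000 ≈ 0.886700
step 5 [2.5y] bond c/2=17/800: DF=(1880071/2000000 − 17/800·(0.983000+0.950100+0.922800+0.886700))/(1+17/800) = 4213/5000 ≈ 0.842600
step 6 [3y] zero: DF = P = 8401/10000 ≈ 0.840100
step 7 [3.5y] zero: DF = P = 8091/10000 ≈ 0.809100
step 8 [4y] zero: DF = P = 7733/10000 ≈ 0.773300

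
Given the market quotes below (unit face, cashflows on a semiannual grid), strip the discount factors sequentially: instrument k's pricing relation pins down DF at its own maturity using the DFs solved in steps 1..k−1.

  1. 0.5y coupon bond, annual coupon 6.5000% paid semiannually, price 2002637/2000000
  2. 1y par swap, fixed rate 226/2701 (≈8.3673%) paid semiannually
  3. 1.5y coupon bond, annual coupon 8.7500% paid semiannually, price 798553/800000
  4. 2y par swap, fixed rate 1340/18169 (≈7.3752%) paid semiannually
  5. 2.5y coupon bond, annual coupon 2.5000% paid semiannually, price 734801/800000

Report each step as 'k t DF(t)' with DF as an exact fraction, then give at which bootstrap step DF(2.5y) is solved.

step 1 [0.5y] bond c/2=13/400: DF=(2002637/2000000 − 13/400·(0))/(1+13/400) = 4849/5000 ≈ 0.969800
step 2 [1y] swap r/2=113/2701: DF=(1 − 113/2701·(0.969800))/(1+113/2701) = 9209/10000 ≈ 0.920900
step 3 [1.5y] bond c/2=7/160: DF=(798553/800000 − 7/160·(0.969800+0.920900))/(1+7/160) = 8771/10000 ≈ 0.877100
step 4 [2y] swap r/2=670/18169: DF=(1 − 670/18169·(0.969800+0.920900+0.877100))/(1+670/18169) = 433/500 ≈ 0.866000
step 5 [2.5y] bond c/2=1/80: DF=(734801/800000 − 1/80·(0.969800+0.920900+0.877100+0.866000))/(1+1/80) = 8623/10000 ≈ 0.862300

1 1/2 4849/5000
2 1 9209/10000
3 3/2 8771/10000
4 2 433/500
5 5/2 8623/10000
DF(2.5y) is solved at step 5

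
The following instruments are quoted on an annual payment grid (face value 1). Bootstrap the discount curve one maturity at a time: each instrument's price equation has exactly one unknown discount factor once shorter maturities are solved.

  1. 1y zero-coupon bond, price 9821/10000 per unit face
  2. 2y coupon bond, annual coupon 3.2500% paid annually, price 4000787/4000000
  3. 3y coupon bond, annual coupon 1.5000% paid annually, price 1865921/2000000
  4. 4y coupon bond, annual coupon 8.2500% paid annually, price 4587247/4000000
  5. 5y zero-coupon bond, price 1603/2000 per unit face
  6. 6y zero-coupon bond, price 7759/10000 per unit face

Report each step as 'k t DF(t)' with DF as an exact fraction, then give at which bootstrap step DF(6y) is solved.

step 1 [1y] zero: DF = P = 9821/10000 ≈ 0.982100
step 2 [2y] bond c/1=13/400: DF=(4000787/4000000 − 13/400·(0.982100))/(1+13/400) = 4689/5000 ≈ 0.937800
step 3 [3y] bond c/1=3/200: DF=(1865921/2000000 − 3/200·(0.982100+0.937800))/(1+3/200) = 2227/2500 ≈ 0.890800
step 4 [4y] bond c/1=33/400: DF=(4587247/4000000 − 33/400·(0.982100+0.937800+0.890800))/(1+33/400) = 2113/2500 ≈ 0.845200
step 5 [5y] zero: DF = P = 1603/2000 ≈ 0.801500
step 6 [6y] zero: DF = P = 7759/10000 ≈ 0.775900

1 1 9821/10000
2 2 4689/5000
3 3 2227/2500
4 4 2113/2500
5 5 1603/2000
6 6 7759/10000
DF(6y) is solved at step 6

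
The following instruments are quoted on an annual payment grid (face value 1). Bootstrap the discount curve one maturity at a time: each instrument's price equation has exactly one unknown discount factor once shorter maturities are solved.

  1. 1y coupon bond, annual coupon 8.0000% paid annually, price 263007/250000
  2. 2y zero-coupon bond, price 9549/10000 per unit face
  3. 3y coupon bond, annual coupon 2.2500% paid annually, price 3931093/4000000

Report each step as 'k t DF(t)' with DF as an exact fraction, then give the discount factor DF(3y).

1 1 9741/10000
2 2 9549/10000
3 3 9187/10000
DF(3y) = 9187/10000 ≈ 0.918700

step 1 [1y] bond c/1=2/25: DF=(263007/250000 − 2/25·(0))/(1+2/25) = 9741/10000 ≈ 0.974100
step 2 [2y] zero: DF = P = 9549/10000 ≈ 0.954900
step 3 [3y] bond c/1=9/400: DF=(3931093/4000000 − 9/400·(0.974100+0.954900))/(1+9/400) = 9187/10000 ≈ 0.918700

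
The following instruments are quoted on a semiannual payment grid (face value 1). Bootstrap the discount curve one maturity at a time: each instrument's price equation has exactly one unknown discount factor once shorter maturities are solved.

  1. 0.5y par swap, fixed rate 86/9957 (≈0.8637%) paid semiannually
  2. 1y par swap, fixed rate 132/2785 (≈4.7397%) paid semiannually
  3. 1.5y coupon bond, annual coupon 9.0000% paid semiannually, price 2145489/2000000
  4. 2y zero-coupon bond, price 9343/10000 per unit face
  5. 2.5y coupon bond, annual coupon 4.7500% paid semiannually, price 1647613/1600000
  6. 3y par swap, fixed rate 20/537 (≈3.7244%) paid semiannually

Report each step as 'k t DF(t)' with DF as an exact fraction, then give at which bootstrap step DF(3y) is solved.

1 1/2 9957/10000
2 1 4769/5000
3 3/2 4713/5000
4 2 9343/10000
5 5/2 9171/10000
6 3 179/200
DF(3y) is solved at step 6

step 1 [0.5y] swap r/2=43/9957: DF=(1 − 43/9957·(0))/(1+43/9957) = 9957/10000 ≈ 0.995700
step 2 [1y] swap r/2=66/2785: DF=(1 − 66/2785·(0.995700))/(1+66/2785) = 4769/5000 ≈ 0.953800
step 3 [1.5y] bond c/2=9/200: DF=(2145489/2000000 − 9/200·(0.995700+0.953800))/(1+9/200) = 4713/5000 ≈ 0.942600
step 4 [2y] zero: DF = P = 9343/10000 ≈ 0.934300
step 5 [2.5y] bond c/2=19/800: DF=(1647613/1600000 − 19/800·(0.995700+0.953800+0.942600+0.934300))/(1+19/800) = 9171/10000 ≈ 0.917100
step 6 [3y] swap r/2=10/537: DF=(1 − 10/537·(0.995700+0.953800+0.942600+0.934300+0.917100))/(1+10/537) = 179/200 ≈ 0.895000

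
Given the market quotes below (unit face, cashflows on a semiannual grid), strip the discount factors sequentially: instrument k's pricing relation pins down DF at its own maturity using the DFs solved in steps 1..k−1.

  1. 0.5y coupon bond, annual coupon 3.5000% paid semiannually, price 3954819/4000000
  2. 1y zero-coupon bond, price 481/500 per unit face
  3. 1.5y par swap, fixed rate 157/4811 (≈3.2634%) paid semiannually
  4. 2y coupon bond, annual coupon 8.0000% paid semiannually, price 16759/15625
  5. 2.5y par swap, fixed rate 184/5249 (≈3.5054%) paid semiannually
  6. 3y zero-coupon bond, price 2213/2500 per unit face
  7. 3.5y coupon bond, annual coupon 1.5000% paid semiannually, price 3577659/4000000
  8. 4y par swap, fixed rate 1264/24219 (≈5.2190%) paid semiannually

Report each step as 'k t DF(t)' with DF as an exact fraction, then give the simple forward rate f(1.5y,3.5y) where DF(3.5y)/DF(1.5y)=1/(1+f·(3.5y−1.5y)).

1 1/2 9717/10000
2 1 481/500
3 3/2 9529/10000
4 2 9203/10000
5 5/2 2293/2500
6 3 2213/2500
7 7/2 423/500
8 4 1013/1250
f(1.5y,3.5y) = ((9529/10000)/(423/500) − 1)/(2) = 1069/16920 ≈ 6.3180%

step 1 [0.5y] bond c/2=7/400: DF=(3954819/4000000 − 7/400·(0))/(1+7/400) = 9717/10000 ≈ 0.971700
step 2 [1y] zero: DF = P = 481/500 ≈ 0.962000
step 3 [1.5y] swap r/2=157/9622: DF=(1 − 157/9622·(0.971700+0.962000))/(1+157/9622) = 9529/10000 ≈ 0.952900
step 4 [2y] bond c/2=1/25: DF=(16759/15625 − 1/25·(0.971700+0.962000+0.952900))/(1+1/25) = 9203/10000 ≈ 0.920300
step 5 [2.5y] swap r/2=92/5249: DF=(1 − 92/5249·(0.971700+0.962000+0.952900+0.920300))/(1+92/5249) = 2293/2500 ≈ 0.917200
step 6 [3y] zero: DF = P = 2213/2500 ≈ 0.885200
step 7 [3.5y] bond c/2=3/400: DF=(3577659/4000000 − 3/400·(0.971700+0.962000+0.952900+0.920300+0.917200+0.885200))/(1+3/400) = 423/500 ≈ 0.846000
step 8 [4y] swap r/2=632/24219: DF=(1 − 632/24219·(0.971700+0.962000+0.952900+0.920300+0.917200+0.885200+0.846000))/(1+632/24219) = 1013/1250 ≈ 0.810400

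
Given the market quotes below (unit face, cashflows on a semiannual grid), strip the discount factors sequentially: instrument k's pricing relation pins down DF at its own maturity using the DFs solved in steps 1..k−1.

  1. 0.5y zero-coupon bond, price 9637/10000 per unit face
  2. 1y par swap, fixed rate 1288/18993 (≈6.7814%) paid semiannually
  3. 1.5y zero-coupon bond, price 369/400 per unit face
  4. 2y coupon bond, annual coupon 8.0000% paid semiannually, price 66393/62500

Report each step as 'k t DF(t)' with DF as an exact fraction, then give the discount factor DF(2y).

1 1/2 9637/10000
2 1 2339/2500
3 3/2 369/400
4 2 9129/10000
DF(2y) = 9129/10000 ≈ 0.912900

step 1 [0.5y] zero: DF = P = 9637/10000 ≈ 0.963700
step 2 [1y] swap r/2=644/18993: DF=(1 − 644/18993·(0.963700))/(1+644/18993) = 2339/2500 ≈ 0.935600
step 3 [1.5y] zero: DF = P = 369/400 ≈ 0.922500
step 4 [2y] bond c/2=1/25: DF=(66393/62500 − 1/25·(0.963700+0.935600+0.922500))/(1+1/25) = 9129/10000 ≈ 0.912900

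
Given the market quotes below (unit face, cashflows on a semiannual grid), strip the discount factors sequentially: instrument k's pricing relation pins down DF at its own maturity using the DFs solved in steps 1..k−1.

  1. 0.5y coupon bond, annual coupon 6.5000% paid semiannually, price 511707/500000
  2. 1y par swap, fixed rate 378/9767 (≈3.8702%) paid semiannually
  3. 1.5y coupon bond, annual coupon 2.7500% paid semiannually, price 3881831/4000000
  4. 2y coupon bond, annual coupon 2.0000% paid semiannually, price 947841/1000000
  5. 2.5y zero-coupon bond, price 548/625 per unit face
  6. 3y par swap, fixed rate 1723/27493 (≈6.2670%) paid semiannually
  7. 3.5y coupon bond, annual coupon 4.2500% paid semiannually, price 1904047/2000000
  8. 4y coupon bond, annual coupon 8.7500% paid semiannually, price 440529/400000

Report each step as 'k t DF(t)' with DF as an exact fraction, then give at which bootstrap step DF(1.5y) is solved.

1 1/2 1239/1250
2 1 4811/5000
3 3/2 2327/2500
4 2 9099/10000
5 5/2 548/625
6 3 8277/10000
7 7/2 4089/5000
8 4 494/625
DF(1.5y) is solved at step 3

step 1 [0.5y] bond c/2=13/400: DF=(511707/500000 − 13/400·(0))/(1+13/400) = 1239/1250 ≈ 0.991200
step 2 [1y] swap r/2=189/9767: DF=(1 − 189/9767·(0.991200))/(1+189/9767) = 4811/5000 ≈ 0.962200
step 3 [1.5y] bond c/2=11/800: DF=(3881831/4000000 − 11/800·(0.991200+0.962200))/(1+11/800) = 2327/2500 ≈ 0.930800
step 4 [2y] bond c/2=1/100: DF=(947841/1000000 − 1/100·(0.991200+0.962200+0.930800))/(1+1/100) = 9099/10000 ≈ 0.909900
step 5 [2.5y] zero: DF = P = 548/625 ≈ 0.876800
step 6 [3y] swap r/2=1723/54986: DF=(1 − 1723/54986·(0.991200+0.962200+0.930800+0.909900+0.876800))/(1+1723/54986) = 8277/10000 ≈ 0.827700
step 7 [3.5y] bond c/2=17/800: DF=(1904047/2000000 − 17/800·(0.991200+0.962200+0.930800+0.909900+0.876800+0.827700))/(1+17/800) = 4089/5000 ≈ 0.817800
step 8 [4y] bond c/2=7/160: DF=(440529/400000 − 7/160·(0.991200+0.962200+0.930800+0.909900+0.876800+0.827700+0.817800))/(1+7/160) = 494/625 ≈ 0.790400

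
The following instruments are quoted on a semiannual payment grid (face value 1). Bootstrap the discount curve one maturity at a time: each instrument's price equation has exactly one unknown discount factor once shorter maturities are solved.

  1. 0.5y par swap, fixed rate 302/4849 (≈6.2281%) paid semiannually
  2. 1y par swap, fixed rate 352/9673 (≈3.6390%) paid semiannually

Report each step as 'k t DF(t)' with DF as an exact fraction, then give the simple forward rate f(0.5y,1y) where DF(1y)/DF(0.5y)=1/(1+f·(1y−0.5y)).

step 1 [0.5y] swap r/2=151/4849: DF=(1 − 151/4849·(0))/(1+151/4849) = 4849/5000 ≈ 0.969800
step 2 [1y] swap r/2=176/9673: DF=(1 − 176/9673·(0.969800))/(1+176/9673) = 603/625 ≈ 0.964800

1 1/2 4849/5000
2 1 603/625
f(0.5y,1y) = ((4849/5000)/(603/625) − 1)/(1/2) = 25/2412 ≈ 1.0365%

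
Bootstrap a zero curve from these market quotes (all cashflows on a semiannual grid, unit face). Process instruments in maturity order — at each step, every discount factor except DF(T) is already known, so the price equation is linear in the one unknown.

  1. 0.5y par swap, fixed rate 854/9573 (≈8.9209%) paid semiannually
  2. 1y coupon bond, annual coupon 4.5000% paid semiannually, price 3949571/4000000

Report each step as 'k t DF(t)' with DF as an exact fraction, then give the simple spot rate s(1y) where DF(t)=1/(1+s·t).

1 1/2 9573/10000
2 1 4723/5000
s(1y) = (1/(4723/5000) − 1)/(1) = 277/4723 ≈ 5.8649%

step 1 [0.5y] swap r/2=427/9573: DF=(1 − 427/9573·(0))/(1+427/9573) = 9573/10000 ≈ 0.957300
step 2 [1y] bond c/2=9/400: DF=(3949571/4000000 − 9/400·(0.957300))/(1+9/400) = 4723/5000 ≈ 0.944600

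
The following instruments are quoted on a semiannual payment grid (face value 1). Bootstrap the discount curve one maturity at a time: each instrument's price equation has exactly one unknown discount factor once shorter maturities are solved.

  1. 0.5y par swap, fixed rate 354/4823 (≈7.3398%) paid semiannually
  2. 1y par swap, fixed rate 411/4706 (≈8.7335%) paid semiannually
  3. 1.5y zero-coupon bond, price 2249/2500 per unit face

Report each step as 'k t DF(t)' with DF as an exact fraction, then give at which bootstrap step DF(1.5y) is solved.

1 1/2 4823/5000
2 1 4589/5000
3 3/2 2249/2500
DF(1.5y) is solved at step 3

step 1 [0.5y] swap r/2=177/4823: DF=(1 − 177/4823·(0))/(1+177/4823) = 4823/5000 ≈ 0.964600
step 2 [1y] swap r/2=411/9412: DF=(1 − 411/9412·(0.964600))/(1+411/9412) = 4589/5000 ≈ 0.917800
step 3 [1.5y] zero: DF = P = 2249/2500 ≈ 0.899600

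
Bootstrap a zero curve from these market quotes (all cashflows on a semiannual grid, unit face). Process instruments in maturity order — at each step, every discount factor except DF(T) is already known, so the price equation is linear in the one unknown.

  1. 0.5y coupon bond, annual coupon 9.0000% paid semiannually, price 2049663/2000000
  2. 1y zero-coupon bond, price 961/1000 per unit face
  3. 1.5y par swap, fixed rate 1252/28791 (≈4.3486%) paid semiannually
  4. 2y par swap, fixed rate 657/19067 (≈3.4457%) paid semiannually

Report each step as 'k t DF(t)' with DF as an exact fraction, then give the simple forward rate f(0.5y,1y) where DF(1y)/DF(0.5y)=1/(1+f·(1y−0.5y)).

1 1/2 9807/10000
2 1 961/1000
3 3/2 4687/5000
4 2 9343/10000
f(0.5y,1y) = ((9807/10000)/(961/1000) − 1)/(1/2) = 197/4805 ≈ 4.0999%

step 1 [0.5y] bond c/2=9/200: DF=(2049663/2000000 − 9/200·(0))/(1+9/200) = 9807/10000 ≈ 0.980700
step 2 [1y] zero: DF = P = 961/1000 ≈ 0.961000
step 3 [1.5y] swap r/2=626/28791: DF=(1 − 626/28791·(0.980700+0.961000))/(1+626/28791) = 4687/5000 ≈ 0.937400
step 4 [2y] swap r/2=657/38134: DF=(1 − 657/38134·(0.980700+0.961000+0.937400))/(1+657/38134) = 9343/10000 ≈ 0.934300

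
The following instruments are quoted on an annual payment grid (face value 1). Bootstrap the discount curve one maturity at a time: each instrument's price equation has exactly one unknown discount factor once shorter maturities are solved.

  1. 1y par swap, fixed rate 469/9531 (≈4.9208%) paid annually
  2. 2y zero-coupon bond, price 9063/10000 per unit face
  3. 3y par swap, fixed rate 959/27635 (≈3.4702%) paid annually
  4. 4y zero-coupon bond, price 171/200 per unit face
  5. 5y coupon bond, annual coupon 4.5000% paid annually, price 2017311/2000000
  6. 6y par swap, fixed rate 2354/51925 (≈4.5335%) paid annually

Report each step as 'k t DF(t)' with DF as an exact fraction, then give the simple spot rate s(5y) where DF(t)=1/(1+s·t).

1 1 9531/10000
2 2 9063/10000
3 3 9041/10000
4 4 171/200
5 5 4047/5000
6 6 3823/5000
s(5y) = (1/(4047/5000) − 1)/(5) = 953/20235 ≈ 4.7097%

step 1 [1y] swap r/1=469/9531: DF=(1 − 469/9531·(0))/(1+469/9531) = 9531/10000 ≈ 0.953100
step 2 [2y] zero: DF = P = 9063/10000 ≈ 0.906300
step 3 [3y] swap r/1=959/27635: DF=(1 − 959/27635·(0.953100+0.906300))/(1+959/27635) = 9041/10000 ≈ 0.904100
step 4 [4y] zero: DF = P = 171/200 ≈ 0.855000
step 5 [5y] bond c/1=9/200: DF=(2017311/2000000 − 9/200·(0.953100+0.906300+0.904100+0.855000))/(1+9/200) = 4047/5000 ≈ 0.809400
step 6 [6y] swap r/1=2354/51925: DF=(1 − 2354/51925·(0.953100+0.906300+0.904100+0.855000+0.809400))/(1+2354/51925) = 3823/5000 ≈ 0.764600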